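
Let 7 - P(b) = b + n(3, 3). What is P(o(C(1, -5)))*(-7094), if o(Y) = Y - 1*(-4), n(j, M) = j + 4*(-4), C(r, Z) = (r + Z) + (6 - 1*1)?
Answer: -106410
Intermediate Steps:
C(r, Z) = 5 + Z + r (C(r, Z) = (Z + r) + (6 - 1) = (Z + r) + 5 = 5 + Z + r)
n(j, M) = -16 + j (n(j, M) = j - 16 = -16 + j)
o(Y) = 4 + Y (o(Y) = Y + 4 = 4 + Y)
P(b) = 20 - b (P(b) = 7 - (b + (-16 + 3)) = 7 - (b - 13) = 7 - (-13 + b) = 7 + (13 - b) = 20 - b)
P(o(C(1, -5)))*(-7094) = (20 - (4 + (5 - 5 + 1)))*(-7094) = (20 - (4 + 1))*(-7094) = (20 - 1*5)*(-7094) = (20 - 5)*(-7094) = 15*(-7094) = -106410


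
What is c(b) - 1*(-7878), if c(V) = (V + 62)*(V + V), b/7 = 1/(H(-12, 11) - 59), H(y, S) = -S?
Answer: 393281/50 ≈ 7865.6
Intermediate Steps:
b = -⅒ (b = 7/(-1*11 - 59) = 7/(-11 - 59) = 7/(-70) = 7*(-1/70) = -⅒ ≈ -0.10000)
c(V) = 2*V*(62 + V) (c(V) = (62 + V)*(2*V) = 2*V*(62 + V))
c(b) - 1*(-7878) = 2*(-⅒)*(62 - ⅒) - 1*(-7878) = 2*(-⅒)*(619/10) + 7878 = -619/50 + 7878 = 393281/50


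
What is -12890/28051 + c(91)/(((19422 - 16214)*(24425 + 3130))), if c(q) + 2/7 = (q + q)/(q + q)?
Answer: -1595202128189/3471451953816 ≈ -0.45952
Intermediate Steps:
c(q) = 5/7 (c(q) = -2/7 + (q + q)/(q + q) = -2/7 + (2*q)/((2*q)) = -2/7 + (2*q)*(1/(2*q)) = -2/7 + 1 = 5/7)
-12890/28051 + c(91)/(((19422 - 16214)*(24425 + 3130))) = -12890/28051 + 5/(7*(((19422 - 16214)*(24425 + 3130)))) = -12890*1/28051 + 5/(7*((3208*27555))) = -12890/28051 + (5/7)/88396440 = -12890/28051 + (5/7)*(1/88396440) = -12890/28051 + 1/123755016 = -1595202128189/3471451953816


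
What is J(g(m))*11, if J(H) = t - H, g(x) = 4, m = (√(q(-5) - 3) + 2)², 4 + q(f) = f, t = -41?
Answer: -495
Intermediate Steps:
q(f) = -4 + f
m = (2 + 2*I*√3)² (m = (√((-4 - 5) - 3) + 2)² = (√(-9 - 3) + 2)² = (√(-12) + 2)² = (2*I*√3 + 2)² = (2 + 2*I*√3)² ≈ -8.0 + 13.856*I)
J(H) = -41 - H
J(g(m))*11 = (-41 - 1*4)*11 = (-41 - 4)*11 = -45*11 = -495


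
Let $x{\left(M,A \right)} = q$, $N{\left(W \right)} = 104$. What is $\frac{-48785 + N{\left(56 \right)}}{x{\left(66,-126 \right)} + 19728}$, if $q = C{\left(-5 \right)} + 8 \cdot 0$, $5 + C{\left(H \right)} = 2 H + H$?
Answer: $- \frac{48681}{19708} \approx -2.4701$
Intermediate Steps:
$C{\left(H \right)} = -5 + 3 H$ ($C{\left(H \right)} = -5 + \left(2 H + H\right) = -5 + 3 H$)
$q = -20$ ($q = \left(-5 + 3 \left(-5\right)\right) + 8 \cdot 0 = \left(-5 - 15\right) + 0 = -20 + 0 = -20$)
$x{\left(M,A \right)} = -20$
$\frac{-48785 + N{\left(56 \right)}}{x{\left(66,-126 \right)} + 19728} = \frac{-48785 + 104}{-20 + 19728} = - \frac{48681}{19708}$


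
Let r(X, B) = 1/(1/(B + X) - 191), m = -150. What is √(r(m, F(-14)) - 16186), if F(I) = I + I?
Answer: 2*I*√4677480355002/33999 ≈ 127.22*I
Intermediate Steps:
F(I) = 2*I
r(X, B) = 1/(-191 + 1/(B + X))
√(r(m, F(-14)) - 16186) = √((-2*(-14) - 1*(-150))/(-1 + 191*(2*(-14)) + 191*(-150)) - 16186) = √((-1*(-28) + 150)/(-1 + 191*(-28) - 28650) - 16186) = √((28 + 150)/(-1 - 5348 - 28650) - 16186) = √(178/(-33999) - 16186) = √(-1/33999*178 - 16186) = √(-178/33999 - 16186) = √(-550307992/33999) = 2*I*√4677480355002/33999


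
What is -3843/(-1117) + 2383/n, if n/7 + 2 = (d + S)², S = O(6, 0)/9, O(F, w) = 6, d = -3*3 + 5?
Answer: 26162181/641158 ≈ 40.805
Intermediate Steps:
d = -4 (d = -9 + 5 = -4)
S = ⅔ (S = 6/9 = 6*(⅑) = ⅔ ≈ 0.66667)
n = 574/9 (n = -14 + 7*(-4 + ⅔)² = -14 + 7*(-10/3)² = -14 + 7*(100/9) = -14 + 700/9 = 574/9 ≈ 63.778)
-3843/(-1117) + 2383/n = -3843/(-1117) + 2383/(574/9) = -3843*(-1/1117) + 2383*(9/574) = 3843/1117 + 21447/574 = 26162181/641158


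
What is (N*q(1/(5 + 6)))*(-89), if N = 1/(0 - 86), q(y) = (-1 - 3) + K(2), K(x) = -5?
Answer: -801/86 ≈ -9.3139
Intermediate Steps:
q(y) = -9 (q(y) = (-1 - 3) - 5 = -4 - 5 = -9)
N = -1/86 (N = 1/(-86) = -1/86 ≈ -0.011628)
(N*q(1/(5 + 6)))*(-89) = -1/86*(-9)*(-89) = (9/86)*(-89) = -801/86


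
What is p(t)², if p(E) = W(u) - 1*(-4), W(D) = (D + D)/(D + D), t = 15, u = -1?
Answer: 25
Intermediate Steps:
W(D) = 1 (W(D) = (2*D)/((2*D)) = (2*D)*(1/(2*D)) = 1)
p(E) = 5 (p(E) = 1 - 1*(-4) = 1 + 4 = 5)
p(t)² = 5² = 25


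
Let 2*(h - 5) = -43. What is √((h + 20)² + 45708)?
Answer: √182881/2 ≈ 213.82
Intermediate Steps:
h = -33/2 (h = 5 + (½)*(-43) = 5 - 43/2 = -33/2 ≈ -16.500)
√((h + 20)² + 45708) = √((-33/2 + 20)² + 45708) = √((7/2)² + 45708) = √(49/4 + 45708) = √(182881/4) = √182881/2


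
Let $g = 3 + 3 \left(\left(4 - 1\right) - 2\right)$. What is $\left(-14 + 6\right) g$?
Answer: $-48$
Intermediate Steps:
$g = 6$ ($g = 3 + 3 \left(3 - 2\right) = 3 + 3 \cdot 1 = 3 + 3 = 6$)
$\left(-14 + 6\right) g = \left(-14 + 6\right) 6 = \left(-8\right) 6 = -48$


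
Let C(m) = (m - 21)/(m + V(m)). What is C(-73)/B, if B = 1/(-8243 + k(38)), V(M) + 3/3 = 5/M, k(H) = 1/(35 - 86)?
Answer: -2884743628/275757 ≈ -10461.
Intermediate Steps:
k(H) = -1/51 (k(H) = 1/(-51) = -1/51)
V(M) = -1 + 5/M
B = -51/420394 (B = 1/(-8243 - 1/51) = 1/(-420394/51) = -51/420394 ≈ -0.00012131)
C(m) = (-21 + m)/(m + (5 - m)/m) (C(m) = (m - 21)/(m + (5 - m)/m) = (-21 + m)/(m + (5 - m)/m))
C(-73)/B = (-73*(-21 - 73)/(5 + (-73)**2 - 1*(-73)))/(-51/420394) = -73*(-94)/(5 + 5329 + 73)*(-420394/51) = -73*(-94)/5407*(-420394/51) = -73*1/5407*(-94)*(-420394/51) = (6862/5407)*(-420394/51) = -2884743628/275757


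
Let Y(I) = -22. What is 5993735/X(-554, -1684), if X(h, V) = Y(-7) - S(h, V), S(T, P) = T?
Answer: 5993735/532 ≈ 11266.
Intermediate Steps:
X(h, V) = -22 - h
5993735/X(-554, -1684) = 5993735/(-22 - 1*(-554)) = 5993735/(-22 + 554) = 5993735/532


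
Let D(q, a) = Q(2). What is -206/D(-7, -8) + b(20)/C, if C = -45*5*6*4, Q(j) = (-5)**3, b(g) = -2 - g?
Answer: 22303/13500 ≈ 1.6521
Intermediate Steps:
Q(j) = -125
D(q, a) = -125
C = -5400 (C = -1350*4 = -45*120 = -5400)
-206/D(-7, -8) + b(20)/C = -206/(-125) + (-2 - 1*20)/(-5400) = -206*(-1/125) + (-2 - 20)*(-1/5400) = 206/125 - 22*(-1/5400) = 206/125 + 11/2700 = 22303/13500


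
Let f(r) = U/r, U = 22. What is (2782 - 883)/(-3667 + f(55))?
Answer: -1055/2037 ≈ -0.51792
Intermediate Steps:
f(r) = 22/r
(2782 - 883)/(-3667 + f(55)) = (2782 - 883)/(-3667 + 22/55) = 1899/(-3667 + 22*(1/55)) = 1899/(-3667 + ⅖) = 1899/(-18333/5) = 1899*(-5/18333) = -1055/2037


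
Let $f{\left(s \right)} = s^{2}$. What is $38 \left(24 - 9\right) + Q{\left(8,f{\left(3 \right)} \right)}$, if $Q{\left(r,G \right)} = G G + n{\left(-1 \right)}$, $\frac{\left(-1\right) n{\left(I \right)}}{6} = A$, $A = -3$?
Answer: $669$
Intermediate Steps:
$n{\left(I \right)} = 18$ ($n{\left(I \right)} = \left(-6\right) \left(-3\right) = 18$)
$Q{\left(r,G \right)} = 18 + G^{2}$ ($Q{\left(r,G \right)} = G G + 18 = G^{2} + 18 = 18 + G^{2}$)
$38 \left(24 - 9\right) + Q{\left(8,f{\left(3 \right)} \right)} = 38 \left(24 - 9\right) + \left(18 + \left(3^{2}\right)^{2}\right) = 38 \cdot 15 + \left(18 + 9^{2}\right) = 570 + \left(18 + 81\right) = 570 + 99 = 669$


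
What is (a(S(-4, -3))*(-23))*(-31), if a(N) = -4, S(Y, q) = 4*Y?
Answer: -2852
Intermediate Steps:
(a(S(-4, -3))*(-23))*(-31) = -4*(-23)*(-31) = 92*(-31) = -2852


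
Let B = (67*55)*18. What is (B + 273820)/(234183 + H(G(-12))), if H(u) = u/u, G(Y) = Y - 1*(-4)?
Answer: 170075/117092 ≈ 1.4525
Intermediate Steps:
G(Y) = 4 + Y (G(Y) = Y + 4 = 4 + Y)
B = 66330 (B = 3685*18 = 66330)
H(u) = 1
(B + 273820)/(234183 + H(G(-12))) = (66330 + 273820)/(234183 + 1) = 340150/234184 = 340150*(1/234184) = 170075/117092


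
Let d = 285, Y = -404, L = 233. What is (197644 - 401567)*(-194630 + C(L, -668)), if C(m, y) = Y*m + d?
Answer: 58827095271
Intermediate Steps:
C(m, y) = 285 - 404*m (C(m, y) = -404*m + 285 = 285 - 404*m)
(197644 - 401567)*(-194630 + C(L, -668)) = (197644 - 401567)*(-194630 + (285 - 404*233)) = -203923*(-194630 + (285 - 94132)) = -203923*(-194630 - 93847) = -203923*(-288477) = 58827095271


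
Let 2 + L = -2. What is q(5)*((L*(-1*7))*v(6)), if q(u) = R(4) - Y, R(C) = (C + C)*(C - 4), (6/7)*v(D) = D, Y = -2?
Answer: 392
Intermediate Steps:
v(D) = 7*D/6
L = -4 (L = -2 - 2 = -4)
R(C) = 2*C*(-4 + C) (R(C) = (2*C)*(-4 + C) = 2*C*(-4 + C))
q(u) = 2 (q(u) = 2*4*(-4 + 4) - 1*(-2) = 2*4*0 + 2 = 0 + 2 = 2)
q(5)*((L*(-1*7))*v(6)) = 2*((-(-4)*7)*((7/6)*6)) = 2*(-4*(-7)*7) = 2*(28*7) = 2*196 = 392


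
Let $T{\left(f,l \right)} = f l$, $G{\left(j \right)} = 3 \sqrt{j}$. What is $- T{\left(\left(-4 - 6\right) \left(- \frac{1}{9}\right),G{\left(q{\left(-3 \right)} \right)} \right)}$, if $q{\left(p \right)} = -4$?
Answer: $- \frac{20 i}{3} \approx - 6.6667 i$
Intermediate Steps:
$- T{\left(\left(-4 - 6\right) \left(- \frac{1}{9}\right),G{\left(q{\left(-3 \right)} \right)} \right)} = - \left(-4 - 6\right) \left(- \frac{1}{9}\right) 3 \sqrt{-4} = - - 10 \left(\left(-1\right) \frac{1}{9}\right) 3 \cdot 2 i = - \left(-10\right) \left(- \frac{1}{9}\right) 6 i = - \frac{10 \cdot 6 i}{9} = - \frac{20 i}{3}$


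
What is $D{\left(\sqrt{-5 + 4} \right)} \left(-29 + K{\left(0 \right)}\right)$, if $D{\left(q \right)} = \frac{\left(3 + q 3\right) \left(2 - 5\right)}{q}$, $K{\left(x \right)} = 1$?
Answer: $252 - 252 i \approx 252.0 - 252.0 i$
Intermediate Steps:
$D{\left(q \right)} = \frac{-9 - 9 q}{q}$ ($D{\left(q \right)} = \frac{\left(3 + 3 q\right) \left(-3\right)}{q} = \frac{-9 - 9 q}{q}$)
$D{\left(\sqrt{-5 + 4} \right)} \left(-29 + K{\left(0 \right)}\right) = \left(-9 - \frac{9}{\sqrt{-5 + 4}}\right) \left(-29 + 1\right) = \left(-9 - \frac{9}{\sqrt{-1}}\right) \left(-28\right) = \left(-9 - \frac{9}{i}\right) \left(-28\right) = \left(-9 - 9 \left(- i\right)\right) \left(-28\right) = \left(-9 + 9 i\right) \left(-28\right) = 252 - 252 i$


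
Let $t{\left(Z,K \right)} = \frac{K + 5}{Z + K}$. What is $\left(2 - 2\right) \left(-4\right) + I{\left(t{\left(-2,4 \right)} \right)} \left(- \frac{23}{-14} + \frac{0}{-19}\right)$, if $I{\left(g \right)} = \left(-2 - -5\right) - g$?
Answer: $- \frac{69}{28} \approx -2.4643$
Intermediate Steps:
$t{\left(Z,K \right)} = \frac{5 + K}{K + Z}$
$I{\left(g \right)} = 3 - g$ ($I{\left(g \right)} = \left(-2 + 5\right) - g = 3 - g$)
$\left(2 - 2\right) \left(-4\right) + I{\left(t{\left(-2,4 \right)} \right)} \left(- \frac{23}{-14} + \frac{0}{-19}\right) = \left(2 - 2\right) \left(-4\right) + \left(3 - \frac{5 + 4}{4 - 2}\right) \left(- \frac{23}{-14} + \frac{0}{-19}\right) = 0 \left(-4\right) + \left(3 - \frac{1}{2} \cdot 9\right) \left(\left(-23\right) \left(- \frac{1}{14}\right) + 0 \left(- \frac{1}{19}\right)\right) = 0 + \left(3 - \frac{1}{2} \cdot 9\right) \left(\frac{23}{14} + 0\right) = 0 + \left(3 - \frac{9}{2}\right) \frac{23}{14} = 0 - \frac{69}{28} = - \frac{69}{28}$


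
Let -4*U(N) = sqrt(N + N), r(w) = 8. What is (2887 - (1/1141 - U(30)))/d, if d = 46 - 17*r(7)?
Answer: -549011/17115 + sqrt(15)/180 ≈ -32.056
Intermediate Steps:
U(N) = -sqrt(2)*sqrt(N)/4 (U(N) = -sqrt(N + N)/4 = -sqrt(2)*sqrt(N)/4)
d = -90 (d = 46 - 17*8 = 46 - 136 = -90)
(2887 - (1/1141 - U(30)))/d = (2887 - (1/1141 - (-1)*sqrt(2)*sqrt(30)/4))/(-90) = (2887 - (1/1141 - (-1)*sqrt(15)/2))*(-1/90) = (2887 - (1/1141 + sqrt(15)/2))*(-1/90) = (2887 + (-1/1141 - sqrt(15)/2))*(-1/90) = (3294066/1141 - sqrt(15)/2)*(-1/90) = -549011/17115 + sqrt(15)/180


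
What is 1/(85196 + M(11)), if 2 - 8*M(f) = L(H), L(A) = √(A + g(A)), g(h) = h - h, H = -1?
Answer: 5452560/464537664901 + 8*I/464537664901 ≈ 1.1738e-5 + 1.7221e-11*I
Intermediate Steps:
g(h) = 0
L(A) = √A (L(A) = √(A + 0) = √A)
M(f) = ¼ - I/8
1/(85196 + M(11)) = 1/(85196 + (¼ - I/8)) = 1/(340785/4 - I/8) = 64*(340785/4 + I/8)/464537664901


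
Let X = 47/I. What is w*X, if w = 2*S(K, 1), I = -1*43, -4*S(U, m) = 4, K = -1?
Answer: 94/43 ≈ 2.1860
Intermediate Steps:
S(U, m) = -1 (S(U, m) = -1/4*4 = -1)
I = -43
X = -47/43 (X = 47/(-43) = 47*(-1/43) = -47/43 ≈ -1.0930)
w = -2 (w = 2*(-1) = -2)
w*X = -2*(-47/43) = 94/43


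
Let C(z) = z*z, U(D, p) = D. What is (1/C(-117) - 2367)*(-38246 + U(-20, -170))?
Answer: 1239889651292/13689 ≈ 9.0576e+7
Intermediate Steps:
C(z) = z**2
(1/C(-117) - 2367)*(-38246 + U(-20, -170)) = (1/((-117)**2) - 2367)*(-38246 - 20) = (1/13689 - 2367)*(-38266) = -32401862/13689*(-38266) = 1239889651292/13689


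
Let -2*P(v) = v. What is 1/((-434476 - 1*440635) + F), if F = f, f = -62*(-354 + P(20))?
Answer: -1/852543 ≈ -1.1730e-6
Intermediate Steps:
P(v) = -v/2
f = 22568 (f = -62*(-354 - ½*20) = -62*(-354 - 10) = -62*(-364) = 22568)
F = 22568
1/((-434476 - 1*440635) + F) = 1/((-434476 - 1*440635) + 22568) = 1/((-434476 - 440635) + 22568) = 1/(-875111 + 22568) = 1/(-852543) = -1/852543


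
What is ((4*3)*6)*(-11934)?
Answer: -859248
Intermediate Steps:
((4*3)*6)*(-11934) = (12*6)*(-11934) = 72*(-11934) = -859248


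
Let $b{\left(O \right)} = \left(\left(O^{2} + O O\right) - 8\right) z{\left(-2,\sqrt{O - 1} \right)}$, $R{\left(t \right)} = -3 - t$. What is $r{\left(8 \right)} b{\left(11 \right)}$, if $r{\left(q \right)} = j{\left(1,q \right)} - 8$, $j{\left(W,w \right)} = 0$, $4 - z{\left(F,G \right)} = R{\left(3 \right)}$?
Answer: $-18720$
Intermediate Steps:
$z{\left(F,G \right)} = 10$ ($z{\left(F,G \right)} = 4 - \left(-3 - 3\right) = 4 - -6 = 4 + 6 = 10$)
$b{\left(O \right)} = -80 + 20 O^{2}$ ($b{\left(O \right)} = \left(\left(O^{2} + O O\right) - 8\right) 10 = \left(\left(O^{2} + O^{2}\right) - 8\right) 10 = \left(2 O^{2} - 8\right) 10 = \left(-8 + 2 O^{2}\right) 10 = -80 + 20 O^{2}$)
$r{\left(q \right)} = -8$ ($r{\left(q \right)} = 0 - 8 = -8$)
$r{\left(8 \right)} b{\left(11 \right)} = - 8 \left(-80 + 20 \cdot 11^{2}\right) = - 8 \left(-80 + 20 \cdot 121\right) = - 8 \left(-80 + 2420\right) = \left(-8\right) 2340 = -18720$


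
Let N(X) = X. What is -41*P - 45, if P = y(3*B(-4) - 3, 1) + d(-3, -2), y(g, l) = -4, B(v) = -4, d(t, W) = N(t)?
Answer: 242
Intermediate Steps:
d(t, W) = t
P = -7 (P = -4 - 3 = -7)
-41*P - 45 = -41*(-7) - 45 = 287 - 45 = 242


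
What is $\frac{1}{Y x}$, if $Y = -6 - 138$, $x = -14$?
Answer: $\frac{1}{2016} \approx 0.00049603$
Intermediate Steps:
$Y = -144$
$\frac{1}{Y x} = \frac{1}{\left(-144\right) \left(-14\right)} = \frac{1}{2016}$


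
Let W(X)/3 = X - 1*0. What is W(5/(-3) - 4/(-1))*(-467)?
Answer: -3269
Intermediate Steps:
W(X) = 3*X (W(X) = 3*(X - 1*0) = 3*(X + 0) = 3*X)
W(5/(-3) - 4/(-1))*(-467) = (3*(5/(-3) - 4/(-1)))*(-467) = (3*(5*(-1/3) - 4*(-1)))*(-467) = (3*(-5/3 + 4))*(-467) = (3*(7/3))*(-467) = 7*(-467) = -3269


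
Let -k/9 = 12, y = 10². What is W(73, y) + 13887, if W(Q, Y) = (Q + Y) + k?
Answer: 13952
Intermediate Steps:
y = 100
k = -108 (k = -9*12 = -108)
W(Q, Y) = -108 + Q + Y (W(Q, Y) = (Q + Y) - 108 = -108 + Q + Y)
W(73, y) + 13887 = (-108 + 73 + 100) + 13887 = 65 + 13887 = 13952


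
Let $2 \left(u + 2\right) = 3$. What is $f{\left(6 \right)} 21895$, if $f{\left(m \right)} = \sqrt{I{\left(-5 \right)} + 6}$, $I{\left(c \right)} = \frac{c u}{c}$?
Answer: $\frac{21895 \sqrt{22}}{2} \approx 51348.0$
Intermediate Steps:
$u = - \frac{1}{2}$ ($u = -2 + \frac{1}{2} \cdot 3 = -2 + \frac{3}{2} = - \frac{1}{2} \approx -0.5$)
$I{\left(c \right)} = - \frac{1}{2}$ ($I{\left(c \right)} = \frac{c \left(- \frac{1}{2}\right)}{c} = \frac{\left(- \frac{1}{2}\right) c}{c} = - \frac{1}{2}$)
$f{\left(m \right)} = \frac{\sqrt{22}}{2}$ ($f{\left(m \right)} = \sqrt{- \frac{1}{2} + 6} = \sqrt{\frac{11}{2}} = \frac{\sqrt{22}}{2}$)
$f{\left(6 \right)} 21895 = \frac{\sqrt{22}}{2} \cdot 21895 = \frac{21895 \sqrt{22}}{2}$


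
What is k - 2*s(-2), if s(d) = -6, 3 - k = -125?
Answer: 140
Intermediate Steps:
k = 128 (k = 3 - 1*(-125) = 3 + 125 = 128)
k - 2*s(-2) = 128 - 2*(-6) = 128 + 12 = 140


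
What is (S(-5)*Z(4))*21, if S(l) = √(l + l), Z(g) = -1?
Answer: -21*I*√10 ≈ -66.408*I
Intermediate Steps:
S(l) = √2*√l (S(l) = √(2*l) = √2*√l)
(S(-5)*Z(4))*21 = ((√2*√(-5))*(-1))*21 = ((√2*(I*√5))*(-1))*21 = ((I*√10)*(-1))*21 = -I*√10*21 = -21*I*√10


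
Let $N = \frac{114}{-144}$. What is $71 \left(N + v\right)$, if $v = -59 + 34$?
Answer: $- \frac{43949}{24} \approx -1831.2$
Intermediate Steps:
$N = - \frac{19}{24}$ ($N = 114 \left(- \frac{1}{144}\right) = - \frac{19}{24} \approx -0.79167$)
$v = -25$
$71 \left(N + v\right) = 71 \left(- \frac{19}{24} - 25\right) = 71 \left(- \frac{619}{24}\right) = - \frac{43949}{24}$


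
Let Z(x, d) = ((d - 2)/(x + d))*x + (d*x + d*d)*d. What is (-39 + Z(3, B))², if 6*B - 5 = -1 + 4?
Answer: 124255609/123201 ≈ 1008.6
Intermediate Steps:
B = 4/3 (B = ⅚ + (-1 + 4)/6 = ⅚ + (⅙)*3 = ⅚ + ½ = 4/3 ≈ 1.3333)
Z(x, d) = d*(d² + d*x) + x*(-2 + d)/(d + x) (Z(x, d) = ((-2 + d)/(d + x))*x + (d*x + d²)*d = ((-2 + d)/(d + x))*x + (d² + d*x)*d = x*(-2 + d)/(d + x) + d*(d² + d*x) = d*(d² + d*x) + x*(-2 + d)/(d + x))
(-39 + Z(3, B))² = (-39 + ((4/3)⁴ - 2*3 + (4/3)*3 + (4/3)²*3² + 2*3*(4/3)³)/(4/3 + 3))² = (-39 + (256/81 - 6 + 4 + (16/9)*9 + 2*3*(64/27))/(13/3))² = (-39 + 3*(256/81 - 6 + 4 + 16 + 128/9)/13)² = (-39 + (3/13)*(2542/81))² = (-39 + 2542/351)² = (-11147/351)² = 124255609/123201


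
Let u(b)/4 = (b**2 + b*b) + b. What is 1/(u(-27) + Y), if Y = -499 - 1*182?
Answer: 1/5043 ≈ 0.00019829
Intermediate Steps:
Y = -681 (Y = -499 - 182 = -681)
u(b) = 4*b + 8*b**2 (u(b) = 4*((b**2 + b*b) + b) = 4*((b**2 + b**2) + b) = 4*(2*b**2 + b) = 4*(b + 2*b**2) = 4*b + 8*b**2)
1/(u(-27) + Y) = 1/(4*(-27)*(1 + 2*(-27)) - 681) = 1/(4*(-27)*(1 - 54) - 681) = 1/(4*(-27)*(-53) - 681) = 1/(5724 - 681) = 1/5043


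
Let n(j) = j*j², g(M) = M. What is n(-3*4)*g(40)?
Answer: -69120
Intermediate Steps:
n(j) = j³
n(-3*4)*g(40) = (-3*4)³*40 = (-12)³*40 = -1728*40 = -69120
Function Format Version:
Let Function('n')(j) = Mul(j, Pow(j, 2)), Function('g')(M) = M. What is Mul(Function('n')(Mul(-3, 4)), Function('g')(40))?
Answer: -69120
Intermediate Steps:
Function('n')(j) = Pow(j, 3)
Mul(Function('n')(Mul(-3, 4)), Function('g')(40)) = Mul(Pow(Mul(-3, 4), 3), 40) = Mul(Pow(-12, 3), 40) = Mul(-1728, 40) = -69120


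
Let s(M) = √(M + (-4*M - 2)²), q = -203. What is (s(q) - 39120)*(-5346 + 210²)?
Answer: -1516056480 + 38754*√655897 ≈ -1.4847e+9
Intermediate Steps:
s(M) = √(M + (-2 - 4*M)²)
(s(q) - 39120)*(-5346 + 210²) = (√(-203 + 4*(1 + 2*(-203))²) - 39120)*(-5346 + 210²) = (√(-203 + 4*(1 - 406)²) - 39120)*(-5346 + 44100) = (√(-203 + 4*(-405)²) - 39120)*38754 = (√(-203 + 4*164025) - 39120)*38754 = (√(-203 + 656100) - 39120)*38754 = (√655897 - 39120)*38754 = (-39120 + √655897)*38754 = -1516056480 + 38754*√655897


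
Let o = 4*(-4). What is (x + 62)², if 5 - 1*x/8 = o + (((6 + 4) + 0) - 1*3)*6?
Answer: 11236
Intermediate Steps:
o = -16
x = -168 (x = 40 - 8*(-16 + (((6 + 4) + 0) - 1*3)*6) = 40 - 8*(-16 + ((10 + 0) - 3)*6) = 40 - 8*(-16 + (10 - 3)*6) = 40 - 8*(-16 + 7*6) = 40 - 8*(-16 + 42) = 40 - 8*26 = 40 - 208 = -168)
(x + 62)² = (-168 + 62)² = (-106)² = 11236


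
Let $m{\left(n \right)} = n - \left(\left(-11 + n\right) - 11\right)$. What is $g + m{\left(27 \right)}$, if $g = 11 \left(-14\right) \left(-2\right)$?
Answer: $330$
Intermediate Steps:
$m{\left(n \right)} = 22$ ($m{\left(n \right)} = n - \left(-22 + n\right) = 22$)
$g = 308$ ($g = \left(-154\right) \left(-2\right) = 308$)
$g + m{\left(27 \right)} = 308 + 22 = 330$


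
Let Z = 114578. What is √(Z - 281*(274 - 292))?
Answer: 2*√29909 ≈ 345.88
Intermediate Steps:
√(Z - 281*(274 - 292)) = √(114578 - 281*(274 - 292)) = √(114578 - 281*(-18)) = √(114578 + 5058) = √119636 = 2*√29909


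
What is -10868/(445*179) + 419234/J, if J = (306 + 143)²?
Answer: 31203084602/16058527655 ≈ 1.9431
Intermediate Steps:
J = 201601 (J = 449² = 201601)
-10868/(445*179) + 419234/J = -10868/(445*179) + 419234/201601 = -10868/79655 + 419234*(1/201601) = -10868*1/79655 + 419234/201601 = -10868/79655 + 419234/201601 = 31203084602/16058527655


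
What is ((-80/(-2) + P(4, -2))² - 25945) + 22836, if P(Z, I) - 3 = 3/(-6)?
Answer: -5211/4 ≈ -1302.8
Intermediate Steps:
P(Z, I) = 5/2 (P(Z, I) = 3 + 3/(-6) = 3 + 3*(-⅙) = 3 - ½ = 5/2)
((-80/(-2) + P(4, -2))² - 25945) + 22836 = ((-80/(-2) + 5/2)² - 25945) + 22836 = ((-80*(-½) + 5/2)² - 25945) + 22836 = ((40 + 5/2)² - 25945) + 22836 = ((85/2)² - 25945) + 22836 = (7225/4 - 25945) + 22836 = -96555/4 + 22836 = -5211/4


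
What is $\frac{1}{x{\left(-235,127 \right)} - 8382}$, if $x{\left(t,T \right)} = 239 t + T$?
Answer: $- \frac{1}{64420} \approx -1.5523 \cdot 10^{-5}$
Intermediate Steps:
$x{\left(t,T \right)} = T + 239 t$
$\frac{1}{x{\left(-235,127 \right)} - 8382} = \frac{1}{\left(127 + 239 \left(-235\right)\right) - 8382} = \frac{1}{\left(127 - 56165\right) - 8382} = \frac{1}{-56038 - 8382} = \frac{1}{-64420} = - \frac{1}{64420}$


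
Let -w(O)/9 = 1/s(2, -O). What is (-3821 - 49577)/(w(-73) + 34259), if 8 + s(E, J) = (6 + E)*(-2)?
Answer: -427184/274075 ≈ -1.5586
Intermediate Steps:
s(E, J) = -20 - 2*E (s(E, J) = -8 + (6 + E)*(-2) = -8 + (-12 - 2*E) = -20 - 2*E)
w(O) = 3/8 (w(O) = -9/(-20 - 2*2) = -9/(-20 - 4) = -9/(-24) = -9*(-1/24) = 3/8)
(-3821 - 49577)/(w(-73) + 34259) = (-3821 - 49577)/(3/8 + 34259) = -53398/274075/8 = -53398*8/274075 = -427184/274075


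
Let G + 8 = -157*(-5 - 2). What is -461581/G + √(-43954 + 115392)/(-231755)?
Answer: -461581/1091 - √71438/231755 ≈ -423.08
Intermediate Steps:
G = 1091 (G = -8 - 157*(-5 - 2) = -8 - 157*(-7) = -8 + 1099 = 1091)
-461581/G + √(-43954 + 115392)/(-231755) = -461581/1091 + √(-43954 + 115392)/(-231755) = -461581*1/1091 + √71438*(-1/231755) = -461581/1091 - √71438/231755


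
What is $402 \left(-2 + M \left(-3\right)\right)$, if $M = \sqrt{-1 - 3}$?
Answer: $-804 - 2412 i \approx -804.0 - 2412.0 i$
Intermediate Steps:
$M = 2 i$ ($M = \sqrt{-4} = 2 i \approx 2.0 i$)
$402 \left(-2 + M \left(-3\right)\right) = 402 \left(-2 + 2 i \left(-3\right)\right) = 402 \left(-2 - 6 i\right) = -804 - 2412 i$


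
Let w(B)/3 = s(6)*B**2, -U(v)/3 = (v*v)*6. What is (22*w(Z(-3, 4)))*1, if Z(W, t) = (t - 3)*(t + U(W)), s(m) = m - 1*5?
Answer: 1647624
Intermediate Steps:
s(m) = -5 + m (s(m) = m - 5 = -5 + m)
U(v) = -18*v**2 (U(v) = -3*v*v*6 = -3*v**2*6 = -18*v**2)
Z(W, t) = (-3 + t)*(t - 18*W**2) (Z(W, t) = (t - 3)*(t - 18*W**2) = (-3 + t)*(t - 18*W**2))
w(B) = 3*B**2 (w(B) = 3*((-5 + 6)*B**2) = 3*(1*B**2) = 3*B**2)
(22*w(Z(-3, 4)))*1 = (22*(3*(4**2 - 3*4 + 54*(-3)**2 - 18*4*(-3)**2)**2))*1 = (22*(3*(16 - 12 + 54*9 - 18*4*9)**2))*1 = (22*(3*(16 - 12 + 486 - 648)**2))*1 = (22*(3*(-158)**2))*1 = (22*(3*24964))*1 = (22*74892)*1 = 1647624*1 = 1647624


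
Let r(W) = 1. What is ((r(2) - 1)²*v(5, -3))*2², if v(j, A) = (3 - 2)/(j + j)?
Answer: 0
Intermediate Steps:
v(j, A) = 1/(2*j)
((r(2) - 1)²*v(5, -3))*2² = ((1 - 1)²*((½)/5))*2² = (0²*((½)*(⅕)))*4 = (0*(⅒))*4 = 0*4 = 0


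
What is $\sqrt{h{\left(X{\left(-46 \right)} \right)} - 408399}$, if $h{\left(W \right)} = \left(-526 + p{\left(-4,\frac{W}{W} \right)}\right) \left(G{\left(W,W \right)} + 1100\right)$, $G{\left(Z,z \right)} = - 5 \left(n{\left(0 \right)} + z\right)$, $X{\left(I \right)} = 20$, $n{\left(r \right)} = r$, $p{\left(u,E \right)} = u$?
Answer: $7 i \sqrt{19151} \approx 968.71 i$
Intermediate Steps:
$G{\left(Z,z \right)} = - 5 z$ ($G{\left(Z,z \right)} = - 5 \left(0 + z\right) = - 5 z$)
$h{\left(W \right)} = -583000 + 2650 W$ ($h{\left(W \right)} = \left(-526 - 4\right) \left(- 5 W + 1100\right) = - 530 \left(1100 - 5 W\right) = -583000 + 2650 W$)
$\sqrt{h{\left(X{\left(-46 \right)} \right)} - 408399} = \sqrt{\left(-583000 + 2650 \cdot 20\right) - 408399} = \sqrt{\left(-583000 + 53000\right) - 408399} = \sqrt{-530000 - 408399} = \sqrt{-938399} = 7 i \sqrt{19151}$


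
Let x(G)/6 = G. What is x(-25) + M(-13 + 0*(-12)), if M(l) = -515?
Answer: -665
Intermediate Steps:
x(G) = 6*G
x(-25) + M(-13 + 0*(-12)) = 6*(-25) - 515 = -150 - 515 = -665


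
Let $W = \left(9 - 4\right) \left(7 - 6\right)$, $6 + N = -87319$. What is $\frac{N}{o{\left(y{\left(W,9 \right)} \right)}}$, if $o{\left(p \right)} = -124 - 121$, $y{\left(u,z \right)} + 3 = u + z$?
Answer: $\frac{2495}{7} \approx 356.43$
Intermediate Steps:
$N = -87325$ ($N = -6 - 87319 = -87325$)
$W = 5$ ($W = 5 \cdot 1 = 5$)
$y{\left(u,z \right)} = -3 + u + z$ ($y{\left(u,z \right)} = -3 + \left(u + z\right) = -3 + u + z$)
$o{\left(p \right)} = -245$
$\frac{N}{o{\left(y{\left(W,9 \right)} \right)}} = - \frac{87325}{-245} = \left(-87325\right) \left(- \frac{1}{245}\right) = \frac{2495}{7}$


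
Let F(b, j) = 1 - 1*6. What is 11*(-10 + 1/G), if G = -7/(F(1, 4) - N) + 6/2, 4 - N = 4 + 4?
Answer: -1089/10 ≈ -108.90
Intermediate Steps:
F(b, j) = -5 (F(b, j) = 1 - 6 = -5)
N = -4 (N = 4 - (4 + 4) = 4 - 1*8 = 4 - 8 = -4)
G = 10 (G = -7/(-5 - 1*(-4)) + 6/2 = -7/(-5 + 4) + 6*(1/2) = -7/(-1) + 3 = -7*(-1) + 3 = 7 + 3 = 10)
11*(-10 + 1/G) = 11*(-10 + 1/10) = 11*(-99/10) = -1089/10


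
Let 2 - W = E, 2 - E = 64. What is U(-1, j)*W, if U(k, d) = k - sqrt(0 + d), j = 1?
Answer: -128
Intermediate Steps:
E = -62 (E = 2 - 1*64 = 2 - 64 = -62)
W = 64 (W = 2 - 1*(-62) = 2 + 62 = 64)
U(k, d) = k - sqrt(d)
U(-1, j)*W = (-1 - sqrt(1))*64 = (-1 - 1*1)*64 = (-1 - 1)*64 = -2*64 = -128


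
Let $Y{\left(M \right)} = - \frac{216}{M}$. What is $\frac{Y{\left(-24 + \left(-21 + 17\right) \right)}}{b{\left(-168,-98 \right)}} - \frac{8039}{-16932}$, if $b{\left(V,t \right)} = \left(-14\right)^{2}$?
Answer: $\frac{2985959}{5807676} \approx 0.51414$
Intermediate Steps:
$b{\left(V,t \right)} = 196$
$\frac{Y{\left(-24 + \left(-21 + 17\right) \right)}}{b{\left(-168,-98 \right)}} - \frac{8039}{-16932} = \frac{\left(-216\right) \frac{1}{-24 + \left(-21 + 17\right)}}{196} - \frac{8039}{-16932} = - \frac{216}{-24 - 4} \cdot \frac{1}{196} - - \frac{8039}{16932} = - \frac{216}{-28} \cdot \frac{1}{196} + \frac{8039}{16932} = \left(-216\right) \left(- \frac{1}{28}\right) \frac{1}{196} + \frac{8039}{16932} = \frac{54}{7} \cdot \frac{1}{196} + \frac{8039}{16932} = \frac{27}{686} + \frac{8039}{16932} = \frac{2985959}{5807676}$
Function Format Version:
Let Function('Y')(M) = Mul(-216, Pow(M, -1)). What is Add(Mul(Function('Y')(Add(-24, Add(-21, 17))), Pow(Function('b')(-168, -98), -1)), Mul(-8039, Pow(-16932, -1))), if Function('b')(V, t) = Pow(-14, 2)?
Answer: Rational(2985959, 5807676) ≈ 0.51414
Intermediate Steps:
Function('b')(V, t) = 196
Add(Mul(Function('Y')(Add(-24, Add(-21, 17))), Pow(Function('b')(-168, -98), -1)), Mul(-8039, Pow(-16932, -1))) = Add(Mul(Mul(-216, Pow(Add(-24, Add(-21, 17)), -1)), Pow(196, -1)), Mul(-8039, Pow(-16932, -1))) = Add(Mul(Mul(-216, Pow(Add(-24, -4), -1)), Rational(1, 196)), Mul(-8039, Rational(-1, 16932))) = Add(Mul(Mul(-216, Pow(-28, -1)), Rational(1, 196)), Rational(8039, 16932)) = Add(Mul(Mul(-216, Rational(-1, 28)), Rational(1, 196)), Rational(8039, 16932)) = Add(Mul(Rational(54, 7), Rational(1, 196)), Rational(8039, 16932)) = Add(Rational(27, 686), Rational(8039, 16932)) = Rational(2985959, 5807676)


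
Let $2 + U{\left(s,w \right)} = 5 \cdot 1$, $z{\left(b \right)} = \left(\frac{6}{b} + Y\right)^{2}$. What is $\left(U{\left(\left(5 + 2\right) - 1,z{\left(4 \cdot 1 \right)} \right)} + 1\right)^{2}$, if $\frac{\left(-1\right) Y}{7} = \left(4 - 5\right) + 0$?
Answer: $16$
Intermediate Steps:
$Y = 7$ ($Y = - 7 \left(\left(4 - 5\right) + 0\right) = - 7 \left(-1 + 0\right) = \left(-7\right) \left(-1\right) = 7$)
$z{\left(b \right)} = \left(7 + \frac{6}{b}\right)^{2}$ ($z{\left(b \right)} = \left(\frac{6}{b} + 7\right)^{2} = \left(7 + \frac{6}{b}\right)^{2}$)
$U{\left(s,w \right)} = 3$ ($U{\left(s,w \right)} = -2 + 5 \cdot 1 = -2 + 5 = 3$)
$\left(U{\left(\left(5 + 2\right) - 1,z{\left(4 \cdot 1 \right)} \right)} + 1\right)^{2} = \left(3 + 1\right)^{2} = 4^{2} = 16$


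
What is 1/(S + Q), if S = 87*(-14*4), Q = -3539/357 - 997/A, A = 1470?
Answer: -24990/122015959 ≈ -0.00020481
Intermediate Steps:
Q = -264679/24990 (Q = -3539/357 - 997/1470 = -264679/24990 ≈ -10.591)
S = -4872 (S = 87*(-56) = -4872)
1/(S + Q) = 1/(-4872 - 264679/24990) = 1/(-122015959/24990) = -24990/122015959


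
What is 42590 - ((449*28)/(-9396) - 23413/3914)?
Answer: 391639162579/9193986 ≈ 42597.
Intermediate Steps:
42590 - ((449*28)/(-9396) - 23413/3914) = 42590 - (12572*(-1/9396) - 23413*1/3914) = 42590 - (-3143/2349 - 23413/3914) = 42590 - 1*(-67298839/9193986) = 42590 + 67298839/9193986 = 391639162579/9193986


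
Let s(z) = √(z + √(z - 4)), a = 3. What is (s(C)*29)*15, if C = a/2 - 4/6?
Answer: 145*√(30 + 6*I*√114)/2 ≈ 514.54 + 327.21*I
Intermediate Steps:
C = ⅚ (C = 3/2 - 4/6 = 3*(½) - 4*⅙ = 3/2 - ⅔ = ⅚ ≈ 0.83333)
s(z) = √(z + √(-4 + z))
(s(C)*29)*15 = (√(⅚ + √(-4 + ⅚))*29)*15 = (√(⅚ + √(-19/6))*29)*15 = (√(⅚ + I*√114/6)*29)*15 = (29*√(⅚ + I*√114/6))*15 = 435*√(⅚ + I*√114/6)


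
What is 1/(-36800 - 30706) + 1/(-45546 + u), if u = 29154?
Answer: -4661/61475464 ≈ -7.5819e-5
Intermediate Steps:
1/(-36800 - 30706) + 1/(-45546 + u) = 1/(-36800 - 30706) + 1/(-45546 + 29154) = 1/(-67506) + 1/(-16392) = -1/67506 - 1/16392 = -4661/61475464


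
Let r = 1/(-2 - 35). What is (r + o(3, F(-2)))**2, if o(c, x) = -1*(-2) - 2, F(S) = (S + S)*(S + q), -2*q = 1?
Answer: 1/1369 ≈ 0.00073046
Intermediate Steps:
q = -1/2 (q = -1/2*1 = -1/2 ≈ -0.50000)
F(S) = 2*S*(-1/2 + S) (F(S) = (S + S)*(S - 1/2) = (2*S)*(-1/2 + S) = 2*S*(-1/2 + S))
o(c, x) = 0 (o(c, x) = 2 - 2 = 0)
r = -1/37 (r = 1/(-37) = -1/37 ≈ -0.027027)
(r + o(3, F(-2)))**2 = (-1/37 + 0)**2 = (-1/37)**2 = 1/1369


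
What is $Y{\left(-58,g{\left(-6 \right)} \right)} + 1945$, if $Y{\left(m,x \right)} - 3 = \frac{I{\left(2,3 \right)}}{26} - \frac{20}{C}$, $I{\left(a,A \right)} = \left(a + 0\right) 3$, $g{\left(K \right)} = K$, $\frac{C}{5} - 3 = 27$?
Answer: $\frac{379879}{195} \approx 1948.1$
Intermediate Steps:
$C = 150$ ($C = 15 + 5 \cdot 27 = 15 + 135 = 150$)
$I{\left(a,A \right)} = 3 a$ ($I{\left(a,A \right)} = a 3 = 3 a$)
$Y{\left(m,x \right)} = \frac{604}{195}$ ($Y{\left(m,x \right)} = 3 - \left(\frac{2}{15} - \frac{3 \cdot 2}{26}\right) = 3 + \left(6 \cdot \frac{1}{26} - \frac{2}{15}\right) = 3 + \left(\frac{3}{13} - \frac{2}{15}\right) = 3 + \frac{19}{195} = \frac{604}{195}$)
$Y{\left(-58,g{\left(-6 \right)} \right)} + 1945 = \frac{604}{195} + 1945 = \frac{379879}{195}$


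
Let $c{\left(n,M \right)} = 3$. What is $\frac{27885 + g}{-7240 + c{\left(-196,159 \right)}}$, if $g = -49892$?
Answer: $\frac{22007}{7237} \approx 3.0409$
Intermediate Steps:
$\frac{27885 + g}{-7240 + c{\left(-196,159 \right)}} = \frac{27885 - 49892}{-7240 + 3} = - \frac{22007}{-7237} = \left(-22007\right) \left(- \frac{1}{7237}\right) = \frac{22007}{7237}$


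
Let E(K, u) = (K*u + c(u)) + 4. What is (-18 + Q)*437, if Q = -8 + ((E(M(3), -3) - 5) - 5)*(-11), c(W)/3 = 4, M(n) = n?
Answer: 3059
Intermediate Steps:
c(W) = 12 (c(W) = 3*4 = 12)
E(K, u) = 16 + K*u (E(K, u) = (K*u + 12) + 4 = (12 + K*u) + 4 = 16 + K*u)
Q = 25 (Q = -8 + (((16 + 3*(-3)) - 5) - 5)*(-11) = -8 + (((16 - 9) - 5) - 5)*(-11) = -8 + ((7 - 5) - 5)*(-11) = -8 + (2 - 5)*(-11) = -8 - 3*(-11) = -8 + 33 = 25)
(-18 + Q)*437 = (-18 + 25)*437 = 7*437 = 3059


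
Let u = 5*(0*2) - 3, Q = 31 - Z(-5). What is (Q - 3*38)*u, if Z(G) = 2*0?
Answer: 249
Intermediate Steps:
Z(G) = 0
Q = 31 (Q = 31 - 1*0 = 31 + 0 = 31)
u = -3 (u = 5*0 - 3 = 0 - 3 = -3)
(Q - 3*38)*u = (31 - 3*38)*(-3) = (31 - 114)*(-3) = -83*(-3) = 249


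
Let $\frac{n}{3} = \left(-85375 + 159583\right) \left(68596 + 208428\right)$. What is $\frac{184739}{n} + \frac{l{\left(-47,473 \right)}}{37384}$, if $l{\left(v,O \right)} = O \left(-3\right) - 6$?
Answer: $- \frac{10984495732253}{288194148430848} \approx -0.038115$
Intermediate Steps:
$l{\left(v,O \right)} = -6 - 3 O$ ($l{\left(v,O \right)} = - 3 O - 6 = -6 - 3 O$)
$n = 61672190976$ ($n = 3 \left(-85375 + 159583\right) \left(68596 + 208428\right) = 3 \cdot 74208 \cdot 277024 = 3 \cdot 20557396992 = 61672190976$)
$\frac{184739}{n} + \frac{l{\left(-47,473 \right)}}{37384} = \frac{184739}{61672190976} + \frac{-6 - 1419}{37384} = 184739 \cdot \frac{1}{61672190976} + \left(-6 - 1419\right) \frac{1}{37384} = \frac{184739}{61672190976} - \frac{1425}{37384} = - \frac{10984495732253}{288194148430848}$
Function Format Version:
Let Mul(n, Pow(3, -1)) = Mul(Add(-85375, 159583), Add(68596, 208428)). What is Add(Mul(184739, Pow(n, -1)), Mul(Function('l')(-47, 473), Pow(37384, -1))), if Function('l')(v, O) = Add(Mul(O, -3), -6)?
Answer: Rational(-10984495732253, 288194148430848) ≈ -0.038115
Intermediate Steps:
Function('l')(v, O) = Add(-6, Mul(-3, O)) (Function('l')(v, O) = Add(Mul(-3, O), -6) = Add(-6, Mul(-3, O)))
n = 61672190976 (n = Mul(3, Mul(Add(-85375, 159583), Add(68596, 208428))) = Mul(3, Mul(74208, 277024)) = Mul(3, 20557396992) = 61672190976)
Add(Mul(184739, Pow(n, -1)), Mul(Function('l')(-47, 473), Pow(37384, -1))) = Add(Mul(184739, Pow(61672190976, -1)), Mul(Add(-6, Mul(-3, 473)), Pow(37384, -1))) = Add(Mul(184739, Rational(1, 61672190976)), Mul(Add(-6, -1419), Rational(1, 37384))) = Add(Rational(184739, 61672190976), Mul(-1425, Rational(1, 37384))) = Add(Rational(184739, 61672190976), Rational(-1425, 37384)) = Rational(-10984495732253, 288194148430848)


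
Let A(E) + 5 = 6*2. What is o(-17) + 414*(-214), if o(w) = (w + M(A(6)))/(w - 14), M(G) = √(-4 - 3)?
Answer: -2746459/31 - I*√7/31 ≈ -88596.0 - 0.085347*I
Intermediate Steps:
A(E) = 7 (A(E) = -5 + 6*2 = -5 + 12 = 7)
M(G) = I*√7 (M(G) = √(-7) = I*√7)
o(w) = (w + I*√7)/(-14 + w) (o(w) = (w + I*√7)/(w - 14) = (w + I*√7)/(-14 + w))
o(-17) + 414*(-214) = (-17 + I*√7)/(-14 - 17) + 414*(-214) = (-17 + I*√7)/(-31) - 88596 = -(-17 + I*√7)/31 - 88596 = (17/31 - I*√7/31) - 88596 = -2746459/31 - I*√7/31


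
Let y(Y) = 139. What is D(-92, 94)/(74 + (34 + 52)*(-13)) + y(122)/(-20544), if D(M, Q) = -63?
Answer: 31921/595776 ≈ 0.053579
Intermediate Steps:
D(-92, 94)/(74 + (34 + 52)*(-13)) + y(122)/(-20544) = -63/(74 + (34 + 52)*(-13)) + 139/(-20544) = -63/(74 + 86*(-13)) + 139*(-1/20544) = -63/(74 - 1118) - 139/20544 = -63/(-1044) - 139/20544 = -63*(-1/1044) - 139/20544 = 7/116 - 139/20544 = 31921/595776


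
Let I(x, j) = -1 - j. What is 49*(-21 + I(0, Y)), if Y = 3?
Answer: -1225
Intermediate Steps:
49*(-21 + I(0, Y)) = 49*(-21 + (-1 - 1*3)) = 49*(-21 + (-1 - 3)) = 49*(-21 - 4) = 49*(-25) = -1225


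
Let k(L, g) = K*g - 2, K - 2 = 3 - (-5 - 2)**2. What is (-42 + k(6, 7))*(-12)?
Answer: 4224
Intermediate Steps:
K = -44 (K = 2 + (3 - (-5 - 2)**2) = 2 + (3 - 1*(-7)**2) = 2 + (3 - 1*49) = 2 + (3 - 49) = 2 - 46 = -44)
k(L, g) = -2 - 44*g (k(L, g) = -44*g - 2 = -2 - 44*g)
(-42 + k(6, 7))*(-12) = (-42 + (-2 - 44*7))*(-12) = (-42 + (-2 - 308))*(-12) = (-42 - 310)*(-12) = -352*(-12) = 4224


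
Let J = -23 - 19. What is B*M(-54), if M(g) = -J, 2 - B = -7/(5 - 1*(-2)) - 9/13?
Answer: 2016/13 ≈ 155.08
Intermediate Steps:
J = -42
B = 48/13 (B = 2 - (-7/(5 - 1*(-2)) - 9/13) = 2 - (-7/(5 + 2) - 9*1/13) = 2 - (-7/7 - 9/13) = 2 - (-7*1/7 - 9/13) = 2 - (-1 - 9/13) = 2 - 1*(-22/13) = 2 + 22/13 = 48/13 ≈ 3.6923)
M(g) = 42 (M(g) = -1*(-42) = 42)
B*M(-54) = (48/13)*42 = 2016/13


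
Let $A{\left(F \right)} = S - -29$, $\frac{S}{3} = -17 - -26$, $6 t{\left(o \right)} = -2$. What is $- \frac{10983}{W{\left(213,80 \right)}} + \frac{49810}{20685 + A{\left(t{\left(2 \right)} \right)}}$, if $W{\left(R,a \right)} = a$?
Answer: $- \frac{223813603}{1659280} \approx -134.89$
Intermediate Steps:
$t{\left(o \right)} = - \frac{1}{3}$ ($t{\left(o \right)} = \frac{1}{6} \left(-2\right) = - \frac{1}{3}$)
$S = 27$ ($S = 3 \left(-17 - -26\right) = 3 \left(-17 + 26\right) = 3 \cdot 9 = 27$)
$A{\left(F \right)} = 56$ ($A{\left(F \right)} = 27 - -29 = 27 + 29 = 56$)
$- \frac{10983}{W{\left(213,80 \right)}} + \frac{49810}{20685 + A{\left(t{\left(2 \right)} \right)}} = - \frac{10983}{80} + \frac{49810}{20685 + 56} = \left(-10983\right) \frac{1}{80} + \frac{49810}{20741} = - \frac{10983}{80} + 49810 \cdot \frac{1}{20741} = - \frac{10983}{80} + \frac{49810}{20741} = - \frac{223813603}{1659280}$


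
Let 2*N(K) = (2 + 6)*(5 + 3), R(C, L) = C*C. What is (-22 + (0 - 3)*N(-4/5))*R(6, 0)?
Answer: -4248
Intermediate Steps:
R(C, L) = C²
N(K) = 32 (N(K) = ((2 + 6)*(5 + 3))/2 = (8*8)/2 = (½)*64 = 32)
(-22 + (0 - 3)*N(-4/5))*R(6, 0) = (-22 + (0 - 3)*32)*6² = (-22 - 3*32)*36 = (-22 - 96)*36 = -118*36 = -4248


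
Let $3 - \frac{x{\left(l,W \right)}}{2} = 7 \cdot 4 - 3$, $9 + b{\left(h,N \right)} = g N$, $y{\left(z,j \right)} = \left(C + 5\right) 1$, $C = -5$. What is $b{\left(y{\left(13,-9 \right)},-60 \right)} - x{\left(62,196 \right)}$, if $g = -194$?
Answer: $11675$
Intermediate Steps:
$y{\left(z,j \right)} = 0$ ($y{\left(z,j \right)} = \left(-5 + 5\right) 1 = 0 \cdot 1 = 0$)
$b{\left(h,N \right)} = -9 - 194 N$
$x{\left(l,W \right)} = -44$ ($x{\left(l,W \right)} = 6 - 2 \left(7 \cdot 4 - 3\right) = 6 - 2 \left(28 - 3\right) = 6 - 50 = -44$)
$b{\left(y{\left(13,-9 \right)},-60 \right)} - x{\left(62,196 \right)} = \left(-9 - -11640\right) - -44 = \left(-9 + 11640\right) + 44 = 11631 + 44 = 11675$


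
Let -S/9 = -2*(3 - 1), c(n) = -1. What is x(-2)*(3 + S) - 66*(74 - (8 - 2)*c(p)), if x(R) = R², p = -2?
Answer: -5124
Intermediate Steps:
S = 36 (S = -(-18)*(3 - 1) = -(-18)*2 = -9*(-4) = 36)
x(-2)*(3 + S) - 66*(74 - (8 - 2)*c(p)) = (-2)²*(3 + 36) - 66*(74 - (8 - 2)*(-1)) = 4*39 - 66*(74 - 6*(-1)) = 156 - 66*(74 - 1*(-6)) = 156 - 66*(74 + 6) = 156 - 66*80 = 156 - 5280 = -5124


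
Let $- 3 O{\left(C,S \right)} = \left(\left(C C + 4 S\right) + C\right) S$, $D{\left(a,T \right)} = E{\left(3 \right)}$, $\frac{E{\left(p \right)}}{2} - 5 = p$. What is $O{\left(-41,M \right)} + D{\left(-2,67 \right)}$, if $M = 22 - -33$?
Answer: $-34084$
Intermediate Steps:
$E{\left(p \right)} = 10 + 2 p$
$D{\left(a,T \right)} = 16$ ($D{\left(a,T \right)} = 10 + 2 \cdot 3 = 10 + 6 = 16$)
$M = 55$ ($M = 22 + 33 = 55$)
$O{\left(C,S \right)} = - \frac{S \left(C + C^{2} + 4 S\right)}{3}$ ($O{\left(C,S \right)} = - \frac{\left(\left(C C + 4 S\right) + C\right) S}{3} = - \frac{\left(\left(C^{2} + 4 S\right) + C\right) S}{3} = - \frac{\left(C + C^{2} + 4 S\right) S}{3} = - \frac{S \left(C + C^{2} + 4 S\right)}{3}$)
$O{\left(-41,M \right)} + D{\left(-2,67 \right)} = \left(- \frac{1}{3}\right) 55 \left(-41 + \left(-41\right)^{2} + 4 \cdot 55\right) + 16 = \left(- \frac{1}{3}\right) 55 \left(-41 + 1681 + 220\right) + 16 = \left(- \frac{1}{3}\right) 55 \cdot 1860 + 16 = -34100 + 16 = -34084$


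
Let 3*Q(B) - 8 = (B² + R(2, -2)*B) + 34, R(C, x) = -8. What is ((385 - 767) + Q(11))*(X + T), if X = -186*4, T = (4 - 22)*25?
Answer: 426258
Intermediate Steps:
T = -450 (T = -18*25 = -450)
Q(B) = 14 - 8*B/3 + B²/3 (Q(B) = 8/3 + ((B² - 8*B) + 34)/3 = 8/3 + (34 + B² - 8*B)/3 = 8/3 + (34/3 - 8*B/3 + B²/3) = 14 - 8*B/3 + B²/3)
X = -744
((385 - 767) + Q(11))*(X + T) = ((385 - 767) + (14 - 8/3*11 + (⅓)*11²))*(-744 - 450) = (-382 + (14 - 88/3 + (⅓)*121))*(-1194) = (-382 + (14 - 88/3 + 121/3))*(-1194) = (-382 + 25)*(-1194) = -357*(-1194) = 426258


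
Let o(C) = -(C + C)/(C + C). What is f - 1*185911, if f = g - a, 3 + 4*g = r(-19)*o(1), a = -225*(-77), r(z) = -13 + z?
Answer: -812915/4 ≈ -2.0323e+5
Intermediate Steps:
o(C) = -1 (o(C) = -2*C/(2*C) = -2*C*1/(2*C) = -1*1 = -1)
a = 17325
g = 29/4 (g = -¾ + ((-13 - 19)*(-1))/4 = -¾ + (-32*(-1))/4 = -¾ + (¼)*32 = -¾ + 8 = 29/4 ≈ 7.2500)
f = -69271/4 (f = 29/4 - 1*17325 = 29/4 - 17325 = -69271/4 ≈ -17318.)
f - 1*185911 = -69271/4 - 1*185911 = -69271/4 - 185911 = -812915/4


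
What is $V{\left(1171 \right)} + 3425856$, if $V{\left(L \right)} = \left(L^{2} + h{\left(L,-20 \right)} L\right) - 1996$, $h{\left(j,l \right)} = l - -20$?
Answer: $4795101$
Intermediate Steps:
$h{\left(j,l \right)} = 20 + l$ ($h{\left(j,l \right)} = l + 20 = 20 + l$)
$V{\left(L \right)} = -1996 + L^{2}$ ($V{\left(L \right)} = \left(L^{2} + \left(20 - 20\right) L\right) - 1996 = \left(L^{2} + 0 L\right) - 1996 = \left(L^{2} + 0\right) - 1996 = L^{2} - 1996 = -1996 + L^{2}$)
$V{\left(1171 \right)} + 3425856 = \left(-1996 + 1171^{2}\right) + 3425856 = \left(-1996 + 1371241\right) + 3425856 = 1369245 + 3425856 = 4795101$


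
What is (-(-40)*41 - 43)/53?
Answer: 1597/53 ≈ 30.132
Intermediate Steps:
(-(-40)*41 - 43)/53 = (-40*(-41) - 43)*(1/53) = (1640 - 43)*(1/53) = 1597*(1/53) = 1597/53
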